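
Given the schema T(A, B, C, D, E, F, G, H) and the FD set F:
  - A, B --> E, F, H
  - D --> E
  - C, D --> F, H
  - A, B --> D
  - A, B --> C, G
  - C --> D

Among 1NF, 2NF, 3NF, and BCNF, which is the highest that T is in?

Candidate key: {A, B}. Prime attributes: {A, B}.
D --> E breaks BCNF: {D}⁺ = {D, E}, so {D} is not a superkey.
D --> E has non-prime {E} on the right and a non-superkey on the left, so 3NF fails.
No non-prime attribute depends on a proper subset of any candidate key, so 2NF holds.

2NF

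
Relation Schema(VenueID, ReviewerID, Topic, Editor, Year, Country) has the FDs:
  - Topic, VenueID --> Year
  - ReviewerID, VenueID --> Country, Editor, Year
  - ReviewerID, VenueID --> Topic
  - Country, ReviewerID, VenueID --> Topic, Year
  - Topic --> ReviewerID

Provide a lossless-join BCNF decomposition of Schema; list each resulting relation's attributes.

Candidate keys of the original relation: {ReviewerID, VenueID}, {Topic, VenueID}.
In {Country, Editor, ReviewerID, Topic, VenueID, Year}, {Topic} is not a superkey ({Topic}⁺ restricted to this set is {ReviewerID, Topic}), so split on Topic --> ReviewerID into {ReviewerID, Topic} and {Country, Editor, Topic, VenueID, Year}.
{ReviewerID, Topic}: every determinant is a superkey — BCNF.
{Country, Editor, Topic, VenueID, Year}: every determinant is a superkey — BCNF.

{Country, Editor, Topic, VenueID, Year}; {ReviewerID, Topic}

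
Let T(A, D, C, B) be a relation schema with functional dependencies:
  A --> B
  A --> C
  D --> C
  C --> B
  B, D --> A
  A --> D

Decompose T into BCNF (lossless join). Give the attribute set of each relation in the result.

{A, C, D}; {B, C}

Candidate keys of the original relation: {A}, {D}.
Within {A, B, C, D}: {C}⁺ ∩ {A, B, C, D} = {B, C}, not the whole set, so C --> B violates BCNF; decompose into {B, C} and {A, C, D}.
{B, C} is in BCNF.
{A, C, D} is in BCNF.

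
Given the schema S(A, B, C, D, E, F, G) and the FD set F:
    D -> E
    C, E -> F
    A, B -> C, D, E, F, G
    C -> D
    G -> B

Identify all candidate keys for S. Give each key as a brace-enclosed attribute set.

No FD produces {A}, so it must be in every candidate key.
{A, B}⁺ = {A, B, C, D, E, F, G}, which is every attribute, so {A, B} is a candidate key.
{A, G}⁺ = {A, B, C, D, E, F, G}, which is every attribute, so {A, G} is a candidate key.
These are minimal and exhaustive — every other superkey contains one of them.

{A, B}, {A, G}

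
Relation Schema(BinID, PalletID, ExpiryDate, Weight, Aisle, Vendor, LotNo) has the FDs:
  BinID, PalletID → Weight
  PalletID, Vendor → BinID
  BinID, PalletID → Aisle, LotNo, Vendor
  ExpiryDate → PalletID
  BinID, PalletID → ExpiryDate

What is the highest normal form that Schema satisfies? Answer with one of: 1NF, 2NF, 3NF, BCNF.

3NF

Candidate keys: {BinID, ExpiryDate}, {BinID, PalletID}, {ExpiryDate, Vendor}, {PalletID, Vendor}. Prime attributes: {BinID, ExpiryDate, PalletID, Vendor}.
For ExpiryDate → PalletID we have {ExpiryDate}⁺ = {ExpiryDate, PalletID}; {ExpiryDate} is not a superkey, so BCNF fails.
Since {PalletID} ⊆ prime attributes and every other non-superkey FD also has a prime right side, the schema is in 3NF.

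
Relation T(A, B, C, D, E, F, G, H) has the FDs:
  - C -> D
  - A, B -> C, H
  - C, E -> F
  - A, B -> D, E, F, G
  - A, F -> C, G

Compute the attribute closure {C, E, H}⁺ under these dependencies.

Start with {C, E, H}.
C -> D applies; add {D} → now {C, D, E, H}.
C, E -> F applies; add {F} → now {C, D, E, F, H}.
No further FD applies.

{C, D, E, F, H}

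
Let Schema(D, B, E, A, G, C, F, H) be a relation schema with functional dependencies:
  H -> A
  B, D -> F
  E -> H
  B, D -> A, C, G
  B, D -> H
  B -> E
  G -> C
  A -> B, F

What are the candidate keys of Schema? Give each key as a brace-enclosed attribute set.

No FD produces {D}, so it must be in every candidate key.
Closure of {A, D} is {A, B, C, D, E, F, G, H}, the whole schema; {A, D} is a candidate key.
Closure of {B, D} is {A, B, C, D, E, F, G, H}, the whole schema; {B, D} is a candidate key.
Closure of {D, E} is {A, B, C, D, E, F, G, H}, the whole schema; {D, E} is a candidate key.
Closure of {D, H} is {A, B, C, D, E, F, G, H}, the whole schema; {D, H} is a candidate key.
No proper subset of any of these is a key, and no other minimal superkey exists.

{A, D}, {B, D}, {D, E}, {D, H}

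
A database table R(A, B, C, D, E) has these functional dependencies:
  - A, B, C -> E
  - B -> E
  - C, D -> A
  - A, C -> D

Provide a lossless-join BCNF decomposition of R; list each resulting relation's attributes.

Candidate keys of the original relation: {A, B, C}, {B, C, D}.
Within {A, B, C, D, E}: {B}⁺ ∩ {A, B, C, D, E} = {B, E}, not the whole set, so B -> E violates BCNF; decompose into {B, E} and {A, B, C, D}.
{B, E} has no BCNF violation.
Within {A, B, C, D}: {C, D}⁺ ∩ {A, B, C, D} = {A, C, D}, not the whole set, so C, D -> A violates BCNF; decompose into {A, C, D} and {B, C, D}.
{A, C, D} has no BCNF violation.
{B, C, D} has no BCNF violation.

{A, C, D}; {B, C, D}; {B, E}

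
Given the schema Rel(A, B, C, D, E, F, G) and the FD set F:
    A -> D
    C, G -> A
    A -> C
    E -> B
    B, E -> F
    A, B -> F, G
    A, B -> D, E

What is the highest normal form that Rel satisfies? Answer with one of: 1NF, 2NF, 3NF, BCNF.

1NF

Candidate keys: {A, B}, {A, E}, {B, C, G}, {C, E, G}. Prime attributes: {A, B, C, E, G}.
A -> D: {A}⁺ = {A, C, D}, which is not all of the attributes, so the left side is not a superkey — BCNF is violated.
Because {D} is non-prime and the left side of A -> D is not a superkey, the relation is not in 3NF.
{A} is a proper subset of the key {A, B}, and {A}⁺ contains the non-prime attribute {D} — a partial dependency, so 2NF is violated.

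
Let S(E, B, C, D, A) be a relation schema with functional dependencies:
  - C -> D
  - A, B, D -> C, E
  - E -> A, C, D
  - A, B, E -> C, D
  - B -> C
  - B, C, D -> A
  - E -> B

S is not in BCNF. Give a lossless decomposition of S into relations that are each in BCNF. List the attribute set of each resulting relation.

{A, B, C, E}; {C, D}

Candidate keys of the original relation: {B}, {E}.
{A, B, C, D, E}: {C} determines {C, D} here but is not a superkey — split on C -> D, giving {C, D} and {A, B, C, E}.
{C, D} is in BCNF.
{A, B, C, E} is in BCNF.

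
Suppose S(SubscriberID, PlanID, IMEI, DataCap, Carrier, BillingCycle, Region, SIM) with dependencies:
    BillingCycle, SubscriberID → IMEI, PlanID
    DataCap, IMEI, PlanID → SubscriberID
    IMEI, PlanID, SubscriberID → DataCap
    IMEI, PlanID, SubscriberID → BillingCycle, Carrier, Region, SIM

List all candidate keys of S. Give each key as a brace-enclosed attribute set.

{BillingCycle, SubscriberID}⁺ = {BillingCycle, Carrier, DataCap, IMEI, PlanID, Region, SIM, SubscriberID} — all of the relation — so {BillingCycle, SubscriberID} is a candidate key.
{DataCap, IMEI, PlanID}⁺ = {BillingCycle, Carrier, DataCap, IMEI, PlanID, Region, SIM, SubscriberID} — all of the relation — so {DataCap, IMEI, PlanID} is a candidate key.
{IMEI, PlanID, SubscriberID}⁺ = {BillingCycle, Carrier, DataCap, IMEI, PlanID, Region, SIM, SubscriberID} — all of the relation — so {IMEI, PlanID, SubscriberID} is a candidate key.
Any other superkey properly contains one of these, so there are no further candidate keys.

{BillingCycle, SubscriberID}, {DataCap, IMEI, PlanID}, {IMEI, PlanID, SubscriberID}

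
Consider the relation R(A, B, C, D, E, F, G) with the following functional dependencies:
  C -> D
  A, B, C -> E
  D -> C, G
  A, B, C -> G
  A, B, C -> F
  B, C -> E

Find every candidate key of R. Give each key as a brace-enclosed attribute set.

{A, B, C}, {A, B, D}

Attributes never on any right-hand side: {A, B} — every candidate key must contain all of them.
{A, B, C}⁺ = {A, B, C, D, E, F, G}, which is every attribute, so {A, B, C} is a candidate key.
{A, B, D}⁺ = {A, B, C, D, E, F, G}, which is every attribute, so {A, B, D} is a candidate key.
Any other superkey properly contains one of these, so there are no further candidate keys.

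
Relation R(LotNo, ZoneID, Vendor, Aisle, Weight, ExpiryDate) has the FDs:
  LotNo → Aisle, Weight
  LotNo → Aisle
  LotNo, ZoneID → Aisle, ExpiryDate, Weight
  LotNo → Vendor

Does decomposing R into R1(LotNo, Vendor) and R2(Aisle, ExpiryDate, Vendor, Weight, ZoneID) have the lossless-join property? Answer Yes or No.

No

The shared attributes are {Vendor} and {Vendor}⁺ = {Vendor}.
The closure covers neither R1 nor R2 entirely; the join is not lossless.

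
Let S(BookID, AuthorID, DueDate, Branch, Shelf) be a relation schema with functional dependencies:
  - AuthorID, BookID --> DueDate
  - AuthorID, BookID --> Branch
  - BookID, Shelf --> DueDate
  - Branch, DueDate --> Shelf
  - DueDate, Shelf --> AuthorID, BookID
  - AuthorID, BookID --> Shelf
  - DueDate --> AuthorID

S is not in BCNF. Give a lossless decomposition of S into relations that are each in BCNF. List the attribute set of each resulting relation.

{AuthorID, DueDate}; {BookID, Branch, DueDate, Shelf}

Candidate keys of the original relation: {AuthorID, BookID}, {BookID, DueDate}, {BookID, Shelf}, {Branch, DueDate}, {DueDate, Shelf}.
{AuthorID, BookID, Branch, DueDate, Shelf}: {DueDate} determines {AuthorID, DueDate} here but is not a superkey — split on DueDate --> AuthorID, giving {AuthorID, DueDate} and {BookID, Branch, DueDate, Shelf}.
{AuthorID, DueDate} has no BCNF violation.
{BookID, Branch, DueDate, Shelf} has no BCNF violation.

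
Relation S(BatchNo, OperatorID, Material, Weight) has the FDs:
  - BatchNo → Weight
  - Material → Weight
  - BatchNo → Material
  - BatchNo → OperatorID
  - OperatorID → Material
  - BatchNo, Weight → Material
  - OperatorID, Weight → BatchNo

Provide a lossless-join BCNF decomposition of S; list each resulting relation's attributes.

Candidate keys of the original relation: {BatchNo}, {OperatorID}.
In {BatchNo, Material, OperatorID, Weight}, {Material} is not a superkey ({Material}⁺ restricted to this set is {Material, Weight}), so split on Material → Weight into {Material, Weight} and {BatchNo, Material, OperatorID}.
{Material, Weight} is in BCNF.
{BatchNo, Material, OperatorID} is in BCNF.

{BatchNo, Material, OperatorID}; {Material, Weight}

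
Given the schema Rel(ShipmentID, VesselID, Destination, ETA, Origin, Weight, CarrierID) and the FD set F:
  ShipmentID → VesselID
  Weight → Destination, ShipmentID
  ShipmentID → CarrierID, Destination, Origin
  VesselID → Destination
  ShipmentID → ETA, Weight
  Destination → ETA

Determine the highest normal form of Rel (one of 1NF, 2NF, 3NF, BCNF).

Candidate keys: {ShipmentID}, {Weight}. Prime attributes: {ShipmentID, Weight}.
VesselID → Destination: {VesselID}⁺ = {Destination, ETA, VesselID}, which is not all of the attributes, so the left side is not a superkey — BCNF is violated.
VesselID → Destination determines the non-prime attribute {Destination} from a non-superkey — 3NF is violated.
With only single-attribute keys there can be no partial dependency, so 2NF holds.

2NF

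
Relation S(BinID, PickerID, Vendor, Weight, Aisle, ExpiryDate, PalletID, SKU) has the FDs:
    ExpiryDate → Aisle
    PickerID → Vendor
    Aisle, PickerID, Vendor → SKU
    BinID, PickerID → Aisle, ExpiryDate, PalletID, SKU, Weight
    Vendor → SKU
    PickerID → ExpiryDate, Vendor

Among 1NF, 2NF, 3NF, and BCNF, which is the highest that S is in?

Candidate key: {BinID, PickerID}. Prime attributes: {BinID, PickerID}.
ExpiryDate → Aisle breaks BCNF: {ExpiryDate}⁺ = {Aisle, ExpiryDate}, so {ExpiryDate} is not a superkey.
Because {Aisle} is non-prime and the left side of ExpiryDate → Aisle is not a superkey, the relation is not in 3NF.
The proper key subset {PickerID} of {BinID, PickerID} determines non-prime {Aisle, ExpiryDate, SKU, Vendor}, so the relation is not even in 2NF.

1NF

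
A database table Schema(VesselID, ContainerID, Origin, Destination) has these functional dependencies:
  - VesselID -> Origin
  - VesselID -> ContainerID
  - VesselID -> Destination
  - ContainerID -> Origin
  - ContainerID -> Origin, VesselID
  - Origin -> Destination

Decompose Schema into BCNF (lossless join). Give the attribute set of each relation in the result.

Candidate keys of the original relation: {ContainerID}, {VesselID}.
Within {ContainerID, Destination, Origin, VesselID}: {Origin}⁺ ∩ {ContainerID, Destination, Origin, VesselID} = {Destination, Origin}, not the whole set, so Origin -> Destination violates BCNF; decompose into {Destination, Origin} and {ContainerID, Origin, VesselID}.
{Destination, Origin} is in BCNF.
{ContainerID, Origin, VesselID} is in BCNF.

{ContainerID, Origin, VesselID}; {Destination, Origin}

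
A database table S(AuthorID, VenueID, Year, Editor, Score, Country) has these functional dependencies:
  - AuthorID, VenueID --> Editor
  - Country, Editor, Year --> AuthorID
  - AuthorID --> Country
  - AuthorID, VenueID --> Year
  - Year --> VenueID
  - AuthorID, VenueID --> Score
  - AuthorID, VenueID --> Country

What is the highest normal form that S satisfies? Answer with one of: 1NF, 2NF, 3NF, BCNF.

Candidate keys: {AuthorID, VenueID}, {AuthorID, Year}, {Country, Editor, Year}. Prime attributes: {AuthorID, Country, Editor, VenueID, Year}.
For AuthorID --> Country we have {AuthorID}⁺ = {AuthorID, Country}; {AuthorID} is not a superkey, so BCNF fails.
Its right-hand attributes {Country} are all prime, as are those of every other non-superkey FD — the relation is in 3NF.

3NF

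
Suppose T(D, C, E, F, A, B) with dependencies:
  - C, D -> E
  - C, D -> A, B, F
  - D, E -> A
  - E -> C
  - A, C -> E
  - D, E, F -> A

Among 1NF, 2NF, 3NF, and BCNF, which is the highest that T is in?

Candidate keys: {C, D}, {D, E}. Prime attributes: {C, D, E}.
For E -> C we have {E}⁺ = {C, E}; {E} is not a superkey, so BCNF fails.
Since {C} ⊆ prime attributes and every other non-superkey FD also has a prime right side, the schema is in 3NF.

3NF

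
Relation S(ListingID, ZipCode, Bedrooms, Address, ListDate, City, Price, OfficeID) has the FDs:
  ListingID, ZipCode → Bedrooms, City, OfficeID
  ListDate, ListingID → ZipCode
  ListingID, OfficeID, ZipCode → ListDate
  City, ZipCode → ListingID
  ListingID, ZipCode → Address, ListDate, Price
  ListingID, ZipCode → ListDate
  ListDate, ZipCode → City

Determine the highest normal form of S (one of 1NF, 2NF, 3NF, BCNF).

Candidate keys: {City, ZipCode}, {ListDate, ListingID}, {ListDate, ZipCode}, {ListingID, ZipCode}. Prime attributes: {City, ListDate, ListingID, ZipCode}.
Each dependency's left side is a superkey — BCNF holds.

BCNF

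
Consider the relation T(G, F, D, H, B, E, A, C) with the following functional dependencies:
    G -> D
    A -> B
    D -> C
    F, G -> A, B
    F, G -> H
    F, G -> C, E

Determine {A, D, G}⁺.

{A, B, C, D, G}

Start with {A, D, G}.
A -> B applies; add {B} → now {A, B, D, G}.
D -> C applies; add {C} → now {A, B, C, D, G}.
No further FD applies.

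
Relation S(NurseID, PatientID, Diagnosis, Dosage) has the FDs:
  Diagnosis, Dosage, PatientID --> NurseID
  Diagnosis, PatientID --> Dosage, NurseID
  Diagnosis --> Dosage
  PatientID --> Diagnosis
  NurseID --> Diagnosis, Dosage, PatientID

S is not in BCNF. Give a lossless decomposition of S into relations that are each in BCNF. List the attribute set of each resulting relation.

Candidate keys of the original relation: {NurseID}, {PatientID}.
Within {Diagnosis, Dosage, NurseID, PatientID}: {Diagnosis}⁺ ∩ {Diagnosis, Dosage, NurseID, PatientID} = {Diagnosis, Dosage}, not the whole set, so Diagnosis --> Dosage violates BCNF; decompose into {Diagnosis, Dosage} and {Diagnosis, NurseID, PatientID}.
{Diagnosis, Dosage} has no BCNF violation.
{Diagnosis, NurseID, PatientID} has no BCNF violation.

{Diagnosis, Dosage}; {Diagnosis, NurseID, PatientID}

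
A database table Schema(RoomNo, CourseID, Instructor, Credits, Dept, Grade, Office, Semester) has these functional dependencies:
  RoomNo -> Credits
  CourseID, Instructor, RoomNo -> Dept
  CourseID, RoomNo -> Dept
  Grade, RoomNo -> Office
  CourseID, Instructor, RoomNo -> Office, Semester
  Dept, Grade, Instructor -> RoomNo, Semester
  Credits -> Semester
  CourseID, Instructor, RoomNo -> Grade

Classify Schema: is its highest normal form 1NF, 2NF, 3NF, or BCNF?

1NF

Candidate keys: {CourseID, Dept, Grade, Instructor}, {CourseID, Instructor, RoomNo}. Prime attributes: {CourseID, Dept, Grade, Instructor, RoomNo}.
For RoomNo -> Credits we have {RoomNo}⁺ = {Credits, RoomNo, Semester}; {RoomNo} is not a superkey, so BCNF fails.
Because {Credits} is non-prime and the left side of RoomNo -> Credits is not a superkey, the relation is not in 3NF.
{RoomNo} is a proper subset of the key {CourseID, Instructor, RoomNo}, and {RoomNo}⁺ contains the non-prime attributes {Credits, Semester} — a partial dependency, so 2NF is violated.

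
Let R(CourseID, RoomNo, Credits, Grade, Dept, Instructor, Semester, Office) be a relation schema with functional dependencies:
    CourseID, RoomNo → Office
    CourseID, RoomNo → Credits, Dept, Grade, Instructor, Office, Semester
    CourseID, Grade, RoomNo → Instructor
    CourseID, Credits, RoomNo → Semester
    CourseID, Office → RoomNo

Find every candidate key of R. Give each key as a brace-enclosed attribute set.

{CourseID, Office}, {CourseID, RoomNo}

No FD produces {CourseID}, so it must be in every candidate key.
{CourseID, Office} is a candidate key since {CourseID, Office}⁺ = {CourseID, Credits, Dept, Grade, Instructor, Office, RoomNo, Semester} covers every attribute.
{CourseID, RoomNo} is a candidate key since {CourseID, RoomNo}⁺ = {CourseID, Credits, Dept, Grade, Instructor, Office, RoomNo, Semester} covers every attribute.
These are minimal and exhaustive — every other superkey contains one of them.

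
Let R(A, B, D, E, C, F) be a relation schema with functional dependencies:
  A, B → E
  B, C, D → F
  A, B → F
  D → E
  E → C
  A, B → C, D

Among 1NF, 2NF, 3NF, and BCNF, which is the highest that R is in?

2NF

Candidate key: {A, B}. Prime attributes: {A, B}.
B, C, D → F: {B, C, D}⁺ = {B, C, D, E, F}, which is not all of the attributes, so the left side is not a superkey — BCNF is violated.
B, C, D → F determines the non-prime attribute {F} from a non-superkey — 3NF is violated.
Checking every proper subset of each key, none determines a non-prime attribute — 2NF is satisfied.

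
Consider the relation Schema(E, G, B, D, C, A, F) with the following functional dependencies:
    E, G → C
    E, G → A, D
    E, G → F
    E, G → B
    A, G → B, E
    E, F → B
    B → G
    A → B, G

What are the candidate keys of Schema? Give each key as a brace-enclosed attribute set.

{A}⁺ = {A, B, C, D, E, F, G}, which is every attribute, so {A} is a candidate key.
{B, E}⁺ = {A, B, C, D, E, F, G}, which is every attribute, so {B, E} is a candidate key.
{E, F}⁺ = {A, B, C, D, E, F, G}, which is every attribute, so {E, F} is a candidate key.
{E, G}⁺ = {A, B, C, D, E, F, G}, which is every attribute, so {E, G} is a candidate key.
No proper subset of any of these is a key, and no other minimal superkey exists.

{A}, {B, E}, {E, F}, {E, G}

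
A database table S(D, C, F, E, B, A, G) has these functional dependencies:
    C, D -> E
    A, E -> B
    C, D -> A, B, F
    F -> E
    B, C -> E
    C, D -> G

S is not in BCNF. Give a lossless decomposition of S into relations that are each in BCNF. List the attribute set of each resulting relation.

Candidate key of the original relation: {C, D}.
In {A, B, C, D, E, F, G}, {A, E} is not a superkey ({A, E}⁺ restricted to this set is {A, B, E}), so split on A, E -> B into {A, B, E} and {A, C, D, E, F, G}.
{A, B, E} is in BCNF.
In {A, C, D, E, F, G}, {F} is not a superkey ({F}⁺ restricted to this set is {E, F}), so split on F -> E into {E, F} and {A, C, D, F, G}.
{E, F} is in BCNF.
{A, C, D, F, G} is in BCNF.

{A, B, E}; {A, C, D, F, G}; {E, F}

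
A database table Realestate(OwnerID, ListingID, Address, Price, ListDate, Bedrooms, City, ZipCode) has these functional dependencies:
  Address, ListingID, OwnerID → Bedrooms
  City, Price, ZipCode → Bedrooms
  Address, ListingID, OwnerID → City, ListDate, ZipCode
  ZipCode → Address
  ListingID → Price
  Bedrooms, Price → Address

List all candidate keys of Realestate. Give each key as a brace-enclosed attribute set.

{Address, ListingID, OwnerID}, {Bedrooms, ListingID, OwnerID}, {ListingID, OwnerID, ZipCode}

{ListingID, OwnerID} never appear on the right of any FD, so every key must include all of them.
{Address, ListingID, OwnerID} is a candidate key since {Address, ListingID, OwnerID}⁺ = {Address, Bedrooms, City, ListDate, ListingID, OwnerID, Price, ZipCode} covers every attribute.
{Bedrooms, ListingID, OwnerID} is a candidate key since {Bedrooms, ListingID, OwnerID}⁺ = {Address, Bedrooms, City, ListDate, ListingID, OwnerID, Price, ZipCode} covers every attribute.
{ListingID, OwnerID, ZipCode} is a candidate key since {ListingID, OwnerID, ZipCode}⁺ = {Address, Bedrooms, City, ListDate, ListingID, OwnerID, Price, ZipCode} covers every attribute.
No proper subset of any of these is a key, and no other minimal superkey exists.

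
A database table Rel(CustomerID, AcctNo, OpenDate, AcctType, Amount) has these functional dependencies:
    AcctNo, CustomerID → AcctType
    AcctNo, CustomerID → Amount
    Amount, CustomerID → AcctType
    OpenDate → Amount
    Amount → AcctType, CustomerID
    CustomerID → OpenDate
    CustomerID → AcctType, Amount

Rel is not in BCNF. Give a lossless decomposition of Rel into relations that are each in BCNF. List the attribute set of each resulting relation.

Candidate keys of the original relation: {AcctNo, Amount}, {AcctNo, CustomerID}, {AcctNo, OpenDate}.
{AcctNo, AcctType, Amount, CustomerID, OpenDate}: {Amount, CustomerID} determines {AcctType, Amount, CustomerID, OpenDate} here but is not a superkey — split on Amount, CustomerID → AcctType, OpenDate, giving {AcctType, Amount, CustomerID, OpenDate} and {AcctNo, Amount, CustomerID}.
{AcctType, Amount, CustomerID, OpenDate} has no BCNF violation.
{AcctNo, Amount, CustomerID}: {Amount} determines {Amount, CustomerID} here but is not a superkey — split on Amount → CustomerID, giving {Amount, CustomerID} and {AcctNo, Amount}.
{Amount, CustomerID} has no BCNF violation.
{AcctNo, Amount} has no BCNF violation.

{AcctNo, Amount}; {AcctType, Amount, CustomerID, OpenDate}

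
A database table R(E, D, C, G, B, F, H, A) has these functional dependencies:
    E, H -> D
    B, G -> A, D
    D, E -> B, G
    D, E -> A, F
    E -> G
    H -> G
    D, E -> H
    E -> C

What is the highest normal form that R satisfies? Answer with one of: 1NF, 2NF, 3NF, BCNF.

1NF

Candidate keys: {B, E}, {D, E}, {E, H}. Prime attributes: {B, D, E, H}.
B, G -> A, D breaks BCNF: {B, G}⁺ = {A, B, D, G}, so {B, G} is not a superkey.
Because {A} is non-prime and the left side of B, G -> A, D is not a superkey, the relation is not in 3NF.
{E} is a proper subset of the key {B, E}, and {E}⁺ contains the non-prime attributes {C, G} — a partial dependency, so 2NF is violated.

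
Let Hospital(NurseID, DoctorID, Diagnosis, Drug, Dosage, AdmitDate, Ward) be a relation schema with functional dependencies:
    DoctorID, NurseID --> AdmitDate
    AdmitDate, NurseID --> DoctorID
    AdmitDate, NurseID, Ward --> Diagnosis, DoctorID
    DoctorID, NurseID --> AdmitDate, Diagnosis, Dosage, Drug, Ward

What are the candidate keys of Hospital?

Attributes never on any right-hand side: {NurseID} — every candidate key must contain it.
Closure of {AdmitDate, NurseID} is {AdmitDate, Diagnosis, DoctorID, Dosage, Drug, NurseID, Ward}, the whole schema; {AdmitDate, NurseID} is a candidate key.
Closure of {DoctorID, NurseID} is {AdmitDate, Diagnosis, DoctorID, Dosage, Drug, NurseID, Ward}, the whole schema; {DoctorID, NurseID} is a candidate key.
No proper subset of any of these is a key, and no other minimal superkey exists.

{AdmitDate, NurseID}, {DoctorID, NurseID}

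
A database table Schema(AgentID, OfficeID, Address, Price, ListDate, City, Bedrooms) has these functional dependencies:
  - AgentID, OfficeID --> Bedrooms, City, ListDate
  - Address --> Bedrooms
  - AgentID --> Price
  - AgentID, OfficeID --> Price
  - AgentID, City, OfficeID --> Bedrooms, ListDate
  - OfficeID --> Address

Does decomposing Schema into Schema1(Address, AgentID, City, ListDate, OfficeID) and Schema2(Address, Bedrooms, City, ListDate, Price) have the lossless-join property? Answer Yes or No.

Schema1 ∩ Schema2 = {Address, City, ListDate}; its closure under F is {Address, Bedrooms, City, ListDate}.
Schema1 ⊄ {Address, Bedrooms, City, ListDate} and Schema2 ⊄ {Address, Bedrooms, City, ListDate}, so the split is lossy.

No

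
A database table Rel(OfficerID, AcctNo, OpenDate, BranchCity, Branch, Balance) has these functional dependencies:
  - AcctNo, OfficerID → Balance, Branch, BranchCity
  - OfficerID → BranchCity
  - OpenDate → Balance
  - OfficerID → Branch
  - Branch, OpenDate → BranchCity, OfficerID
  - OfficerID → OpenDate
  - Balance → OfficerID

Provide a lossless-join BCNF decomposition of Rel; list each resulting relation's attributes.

Candidate keys of the original relation: {AcctNo, Balance}, {AcctNo, OfficerID}, {AcctNo, OpenDate}.
Within {AcctNo, Balance, Branch, BranchCity, OfficerID, OpenDate}: {OfficerID}⁺ ∩ {AcctNo, Balance, Branch, BranchCity, OfficerID, OpenDate} = {Balance, Branch, BranchCity, OfficerID, OpenDate}, not the whole set, so OfficerID → Balance, Branch, BranchCity, OpenDate violates BCNF; decompose into {Balance, Branch, BranchCity, OfficerID, OpenDate} and {AcctNo, OfficerID}.
{Balance, Branch, BranchCity, OfficerID, OpenDate} is in BCNF.
{AcctNo, OfficerID} is in BCNF.

{AcctNo, OfficerID}; {Balance, Branch, BranchCity, OfficerID, OpenDate}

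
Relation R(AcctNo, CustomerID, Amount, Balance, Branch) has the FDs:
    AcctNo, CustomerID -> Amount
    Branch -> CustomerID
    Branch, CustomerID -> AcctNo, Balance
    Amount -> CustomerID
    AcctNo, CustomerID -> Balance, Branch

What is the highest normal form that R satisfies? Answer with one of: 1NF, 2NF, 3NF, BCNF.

3NF

Candidate keys: {AcctNo, Amount}, {AcctNo, CustomerID}, {Branch}. Prime attributes: {AcctNo, Amount, Branch, CustomerID}.
Amount -> CustomerID breaks BCNF: {Amount}⁺ = {Amount, CustomerID}, so {Amount} is not a superkey.
But every attribute on its right side ({CustomerID}) is prime, and the same holds for every other non-superkey FD, so 3NF still holds.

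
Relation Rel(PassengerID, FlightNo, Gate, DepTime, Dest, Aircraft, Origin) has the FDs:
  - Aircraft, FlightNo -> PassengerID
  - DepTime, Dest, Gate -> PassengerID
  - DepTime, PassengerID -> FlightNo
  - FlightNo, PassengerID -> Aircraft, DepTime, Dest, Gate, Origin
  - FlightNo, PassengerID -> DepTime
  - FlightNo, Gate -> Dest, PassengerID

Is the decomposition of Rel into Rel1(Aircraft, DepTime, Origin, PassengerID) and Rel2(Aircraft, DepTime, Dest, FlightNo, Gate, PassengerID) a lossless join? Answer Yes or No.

Yes

Rel1 ∩ Rel2 = {Aircraft, DepTime, PassengerID}; its closure under F is {Aircraft, DepTime, Dest, FlightNo, Gate, Origin, PassengerID}.
This includes all of Rel1, so the common attributes are a superkey of Rel1 — the join is lossless.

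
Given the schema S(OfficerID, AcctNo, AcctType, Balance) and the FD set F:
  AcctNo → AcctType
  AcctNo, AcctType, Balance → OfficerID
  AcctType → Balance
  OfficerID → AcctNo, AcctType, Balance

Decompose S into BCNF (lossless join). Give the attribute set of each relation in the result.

{AcctNo, AcctType, OfficerID}; {AcctType, Balance}

Candidate keys of the original relation: {AcctNo}, {OfficerID}.
Within {AcctNo, AcctType, Balance, OfficerID}: {AcctType}⁺ ∩ {AcctNo, AcctType, Balance, OfficerID} = {AcctType, Balance}, not the whole set, so AcctType → Balance violates BCNF; decompose into {AcctType, Balance} and {AcctNo, AcctType, OfficerID}.
{AcctType, Balance} has no BCNF violation.
{AcctNo, AcctType, OfficerID} has no BCNF violation.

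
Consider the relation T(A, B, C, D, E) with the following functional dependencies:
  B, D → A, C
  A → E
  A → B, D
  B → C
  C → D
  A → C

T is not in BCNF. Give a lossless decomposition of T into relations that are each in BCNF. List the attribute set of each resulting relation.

{A, B, C, E}; {C, D}

Candidate keys of the original relation: {A}, {B}.
In {A, B, C, D, E}, {C} is not a superkey ({C}⁺ restricted to this set is {C, D}), so split on C → D into {C, D} and {A, B, C, E}.
{C, D} has no BCNF violation.
{A, B, C, E} has no BCNF violation.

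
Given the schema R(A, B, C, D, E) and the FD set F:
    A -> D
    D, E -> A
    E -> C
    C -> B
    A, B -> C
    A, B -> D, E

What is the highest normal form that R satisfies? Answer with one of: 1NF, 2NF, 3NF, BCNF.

Candidate keys: {A, B}, {A, C}, {A, E}, {D, E}. Prime attributes: {A, B, C, D, E}.
A -> D: {A}⁺ = {A, D}, which is not all of the attributes, so the left side is not a superkey — BCNF is violated.
But every attribute on its right side ({D}) is prime, and the same holds for every other non-superkey FD, so 3NF still holds.

3NF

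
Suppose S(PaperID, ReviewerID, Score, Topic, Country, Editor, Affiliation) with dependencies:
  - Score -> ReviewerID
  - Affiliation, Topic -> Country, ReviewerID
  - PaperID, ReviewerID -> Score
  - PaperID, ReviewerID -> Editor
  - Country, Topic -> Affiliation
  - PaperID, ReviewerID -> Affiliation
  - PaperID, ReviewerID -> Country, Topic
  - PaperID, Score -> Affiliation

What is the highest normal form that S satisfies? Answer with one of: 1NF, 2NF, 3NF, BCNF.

Candidate keys: {Affiliation, PaperID, Topic}, {Country, PaperID, Topic}, {PaperID, ReviewerID}, {PaperID, Score}. Prime attributes: {Affiliation, Country, PaperID, ReviewerID, Score, Topic}.
For Score -> ReviewerID we have {Score}⁺ = {ReviewerID, Score}; {Score} is not a superkey, so BCNF fails.
Since {ReviewerID} ⊆ prime attributes and every other non-superkey FD also has a prime right side, the schema is in 3NF.

3NF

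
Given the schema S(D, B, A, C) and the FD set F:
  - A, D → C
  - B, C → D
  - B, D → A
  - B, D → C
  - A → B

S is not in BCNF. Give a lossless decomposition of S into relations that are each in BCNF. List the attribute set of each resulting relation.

Candidate keys of the original relation: {A, C}, {A, D}, {B, C}, {B, D}.
Within {A, B, C, D}: {A}⁺ ∩ {A, B, C, D} = {A, B}, not the whole set, so A → B violates BCNF; decompose into {A, B} and {A, C, D}.
{A, B} is in BCNF.
{A, C, D} is in BCNF.

{A, B}; {A, C, D}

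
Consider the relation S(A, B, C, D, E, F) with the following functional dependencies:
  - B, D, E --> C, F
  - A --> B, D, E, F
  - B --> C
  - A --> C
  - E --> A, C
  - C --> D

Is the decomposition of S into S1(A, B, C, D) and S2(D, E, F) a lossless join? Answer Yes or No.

Common attributes: {D}; their closure is {D}.
The closure covers neither S1 nor S2 entirely; the join is not lossless.

No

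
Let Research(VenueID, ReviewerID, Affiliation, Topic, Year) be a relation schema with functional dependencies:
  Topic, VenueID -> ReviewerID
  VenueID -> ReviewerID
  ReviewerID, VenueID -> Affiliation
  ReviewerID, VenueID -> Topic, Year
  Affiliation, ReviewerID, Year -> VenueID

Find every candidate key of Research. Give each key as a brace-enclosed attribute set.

{VenueID}⁺ = {Affiliation, ReviewerID, Topic, VenueID, Year} — all of the relation — so {VenueID} is a candidate key.
{Affiliation, ReviewerID, Year}⁺ = {Affiliation, ReviewerID, Topic, VenueID, Year} — all of the relation — so {Affiliation, ReviewerID, Year} is a candidate key.
These are minimal and exhaustive — every other superkey contains one of them.

{Affiliation, ReviewerID, Year}, {VenueID}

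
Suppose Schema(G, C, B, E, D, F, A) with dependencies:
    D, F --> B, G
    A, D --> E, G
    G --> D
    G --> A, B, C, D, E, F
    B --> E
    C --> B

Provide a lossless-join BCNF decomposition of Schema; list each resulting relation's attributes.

Candidate keys of the original relation: {A, D}, {D, F}, {G}.
Within {A, B, C, D, E, F, G}: {B}⁺ ∩ {A, B, C, D, E, F, G} = {B, E}, not the whole set, so B --> E violates BCNF; decompose into {B, E} and {A, B, C, D, F, G}.
{B, E}: every determinant is a superkey — BCNF.
Within {A, B, C, D, F, G}: {C}⁺ ∩ {A, B, C, D, F, G} = {B, C}, not the whole set, so C --> B violates BCNF; decompose into {B, C} and {A, C, D, F, G}.
{B, C}: every determinant is a superkey — BCNF.
{A, C, D, F, G}: every determinant is a superkey — BCNF.

{A, C, D, F, G}; {B, C}; {B, E}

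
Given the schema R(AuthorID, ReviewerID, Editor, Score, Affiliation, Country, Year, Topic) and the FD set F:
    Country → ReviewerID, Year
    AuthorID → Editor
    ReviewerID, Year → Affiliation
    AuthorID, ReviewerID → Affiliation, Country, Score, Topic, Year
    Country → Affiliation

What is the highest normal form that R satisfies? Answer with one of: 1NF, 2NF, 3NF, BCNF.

1NF

Candidate keys: {AuthorID, Country}, {AuthorID, ReviewerID}. Prime attributes: {AuthorID, Country, ReviewerID}.
Country → ReviewerID, Year: {Country}⁺ = {Affiliation, Country, ReviewerID, Year}, which is not all of the attributes, so the left side is not a superkey — BCNF is violated.
Because {Year} is non-prime and the left side of Country → ReviewerID, Year is not a superkey, the relation is not in 3NF.
Since {AuthorID} ⊂ {AuthorID, Country} and {AuthorID}⁺ ⊇ {Editor} with {Editor} non-prime, there is a partial dependency; 2NF fails.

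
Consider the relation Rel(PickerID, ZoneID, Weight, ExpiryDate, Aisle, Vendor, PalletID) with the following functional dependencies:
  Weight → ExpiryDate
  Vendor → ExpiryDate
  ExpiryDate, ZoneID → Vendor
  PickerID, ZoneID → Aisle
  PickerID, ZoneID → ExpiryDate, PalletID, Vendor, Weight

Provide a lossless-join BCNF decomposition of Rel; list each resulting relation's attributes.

Candidate key of the original relation: {PickerID, ZoneID}.
{Aisle, ExpiryDate, PalletID, PickerID, Vendor, Weight, ZoneID}: {Weight} determines {ExpiryDate, Weight} here but is not a superkey — split on Weight → ExpiryDate, giving {ExpiryDate, Weight} and {Aisle, PalletID, PickerID, Vendor, Weight, ZoneID}.
{ExpiryDate, Weight}: every determinant is a superkey — BCNF.
{Aisle, PalletID, PickerID, Vendor, Weight, ZoneID}: {Weight, ZoneID} determines {Vendor, Weight, ZoneID} here but is not a superkey — split on Weight, ZoneID → Vendor, giving {Vendor, Weight, ZoneID} and {Aisle, PalletID, PickerID, Weight, ZoneID}.
{Vendor, Weight, ZoneID}: every determinant is a superkey — BCNF.
{Aisle, PalletID, PickerID, Weight, ZoneID}: every determinant is a superkey — BCNF.

{Aisle, PalletID, PickerID, Weight, ZoneID}; {ExpiryDate, Weight}; {Vendor, Weight, ZoneID}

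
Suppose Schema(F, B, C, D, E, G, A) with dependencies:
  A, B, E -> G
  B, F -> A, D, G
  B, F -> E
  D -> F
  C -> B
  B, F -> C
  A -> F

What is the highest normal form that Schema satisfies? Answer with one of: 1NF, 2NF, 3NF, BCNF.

Candidate keys: {A, B}, {A, C}, {B, D}, {B, F}, {C, D}, {C, F}. Prime attributes: {A, B, C, D, F}.
D -> F: {D}⁺ = {D, F}, which is not all of the attributes, so the left side is not a superkey — BCNF is violated.
Since {F} ⊆ prime attributes and every other non-superkey FD also has a prime right side, the schema is in 3NF.

3NF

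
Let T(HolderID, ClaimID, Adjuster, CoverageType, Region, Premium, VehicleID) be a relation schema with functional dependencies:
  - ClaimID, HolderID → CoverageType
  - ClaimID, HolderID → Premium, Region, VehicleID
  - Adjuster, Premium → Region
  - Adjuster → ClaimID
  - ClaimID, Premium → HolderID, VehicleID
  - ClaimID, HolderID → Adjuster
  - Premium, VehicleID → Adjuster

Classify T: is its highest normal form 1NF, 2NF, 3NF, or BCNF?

Candidate keys: {Adjuster, HolderID}, {Adjuster, Premium}, {ClaimID, HolderID}, {ClaimID, Premium}, {Premium, VehicleID}. Prime attributes: {Adjuster, ClaimID, HolderID, Premium, VehicleID}.
For Adjuster → ClaimID we have {Adjuster}⁺ = {Adjuster, ClaimID}; {Adjuster} is not a superkey, so BCNF fails.
Since {ClaimID} ⊆ prime attributes and every other non-superkey FD also has a prime right side, the schema is in 3NF.

3NF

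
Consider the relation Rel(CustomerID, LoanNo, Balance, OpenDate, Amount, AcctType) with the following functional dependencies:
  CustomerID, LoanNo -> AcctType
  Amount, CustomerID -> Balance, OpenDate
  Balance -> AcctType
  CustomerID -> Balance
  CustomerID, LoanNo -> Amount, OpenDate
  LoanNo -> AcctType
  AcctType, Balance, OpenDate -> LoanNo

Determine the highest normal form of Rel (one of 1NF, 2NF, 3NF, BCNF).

1NF

Candidate keys: {Amount, CustomerID}, {CustomerID, LoanNo}, {CustomerID, OpenDate}. Prime attributes: {Amount, CustomerID, LoanNo, OpenDate}.
Balance -> AcctType: {Balance}⁺ = {AcctType, Balance}, which is not all of the attributes, so the left side is not a superkey — BCNF is violated.
Because {AcctType} is non-prime and the left side of Balance -> AcctType is not a superkey, the relation is not in 3NF.
{CustomerID} is a proper subset of the key {Amount, CustomerID}, and {CustomerID}⁺ contains the non-prime attributes {AcctType, Balance} — a partial dependency, so 2NF is violated.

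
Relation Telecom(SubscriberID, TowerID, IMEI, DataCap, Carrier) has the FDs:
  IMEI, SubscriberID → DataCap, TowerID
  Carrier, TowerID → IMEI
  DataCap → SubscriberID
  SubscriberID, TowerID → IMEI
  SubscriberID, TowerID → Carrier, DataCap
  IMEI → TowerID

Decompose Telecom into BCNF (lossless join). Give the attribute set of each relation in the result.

Candidate keys of the original relation: {DataCap, IMEI}, {DataCap, TowerID}, {IMEI, SubscriberID}, {SubscriberID, TowerID}.
In {Carrier, DataCap, IMEI, SubscriberID, TowerID}, {Carrier, TowerID} is not a superkey ({Carrier, TowerID}⁺ restricted to this set is {Carrier, IMEI, TowerID}), so split on Carrier, TowerID → IMEI into {Carrier, IMEI, TowerID} and {Carrier, DataCap, SubscriberID, TowerID}.
In {Carrier, IMEI, TowerID}, {IMEI} is not a superkey ({IMEI}⁺ restricted to this set is {IMEI, TowerID}), so split on IMEI → TowerID into {IMEI, TowerID} and {Carrier, IMEI}.
{IMEI, TowerID} has no BCNF violation.
{Carrier, IMEI} has no BCNF violation.
In {Carrier, DataCap, SubscriberID, TowerID}, {DataCap} is not a superkey ({DataCap}⁺ restricted to this set is {DataCap, SubscriberID}), so split on DataCap → SubscriberID into {DataCap, SubscriberID} and {Carrier, DataCap, TowerID}.
{DataCap, SubscriberID} has no BCNF violation.
{Carrier, DataCap, TowerID} has no BCNF violation.

{Carrier, DataCap, TowerID}; {Carrier, IMEI}; {DataCap, SubscriberID}; {IMEI, TowerID}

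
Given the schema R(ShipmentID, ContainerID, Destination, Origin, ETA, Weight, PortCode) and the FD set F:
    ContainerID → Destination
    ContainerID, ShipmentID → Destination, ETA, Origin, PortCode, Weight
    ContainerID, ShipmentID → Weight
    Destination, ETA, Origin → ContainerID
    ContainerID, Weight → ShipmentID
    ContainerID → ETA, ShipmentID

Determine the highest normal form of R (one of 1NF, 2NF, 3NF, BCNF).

Candidate keys: {ContainerID}, {Destination, ETA, Origin}. Prime attributes: {ContainerID, Destination, ETA, Origin}.
Each dependency's left side is a superkey — BCNF holds.

BCNF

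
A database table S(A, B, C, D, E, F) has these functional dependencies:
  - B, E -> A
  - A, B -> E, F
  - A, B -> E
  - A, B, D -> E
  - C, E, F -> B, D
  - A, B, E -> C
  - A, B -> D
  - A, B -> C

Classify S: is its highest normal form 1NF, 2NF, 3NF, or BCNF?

BCNF

Candidate keys: {A, B}, {B, E}, {C, E, F}. Prime attributes: {A, B, C, E, F}.
Every FD has a superkey on the left, so the relation is in BCNF.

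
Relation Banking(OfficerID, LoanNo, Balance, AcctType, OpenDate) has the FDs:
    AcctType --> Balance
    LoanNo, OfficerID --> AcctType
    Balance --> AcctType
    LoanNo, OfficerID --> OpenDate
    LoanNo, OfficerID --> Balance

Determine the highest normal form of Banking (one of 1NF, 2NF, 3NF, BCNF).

2NF

Candidate key: {LoanNo, OfficerID}. Prime attributes: {LoanNo, OfficerID}.
AcctType --> Balance: {AcctType}⁺ = {AcctType, Balance}, which is not all of the attributes, so the left side is not a superkey — BCNF is violated.
Because {Balance} is non-prime and the left side of AcctType --> Balance is not a superkey, the relation is not in 3NF.
No proper subset of a key has a non-prime attribute in its closure, so there is no partial dependency; 2NF holds.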